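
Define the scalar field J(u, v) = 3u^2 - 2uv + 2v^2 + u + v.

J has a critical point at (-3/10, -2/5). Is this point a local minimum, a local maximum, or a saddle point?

The Hessian of J is constant: H = [[6, -2], [-2, 4]].
det(H) = 6·4 − (-2)² = 20.
det(H) > 0 and tr(H) = 10 > 0, so H is positive definite and the point is a local minimum.

local minimum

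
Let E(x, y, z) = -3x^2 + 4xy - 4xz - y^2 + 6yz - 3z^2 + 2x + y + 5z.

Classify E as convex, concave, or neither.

neither

E is quadratic, so its Hessian is the constant matrix H = [[-6, 4, -4], [4, -2, 6], [-4, 6, -6]].
Leading principal minors: -6, -4, 80.
Neither pattern holds ⇒ H is indefinite ⇒ neither convex nor concave.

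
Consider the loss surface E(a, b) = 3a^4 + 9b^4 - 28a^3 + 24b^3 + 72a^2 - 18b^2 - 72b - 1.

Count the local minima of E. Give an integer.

4

E separates as a function of a plus a function of b, so ∇E=0 decouples.
∂E/∂a = 12a(a - 4)(a - 3) = 0 at a ∈ {0, 3, 4}; ∂E/∂b = 36(b - 1)(b + 1)(b + 2) = 0 at b ∈ {-2, -1, 1}.
The Hessian is diagonal: diag(E_aa, E_bb). Second derivatives: E_aa(0)=144, E_aa(3)=-36, E_aa(4)=48; E_bb(-2)=108, E_bb(-1)=-72, E_bb(1)=216.
Local minima occur where both diagonal entries positive: (0, -2), (0, 1), (4, -2), (4, 1). Count: 4.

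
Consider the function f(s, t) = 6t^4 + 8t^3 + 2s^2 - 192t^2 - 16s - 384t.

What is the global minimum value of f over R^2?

-2592

f(s,t) separates as P(s) + Q(t), so its minimum is min P + min Q.
P'(s) = 4s - 16 vanishes at s ∈ {4}; Q'(t) = 24(t - 4)(t + 1)(t + 4) vanishes at t ∈ {-4, -1, 4}.
Local minima of P (where P''>0): P(4)=-32. Local minima of Q: Q(-4)=-512, Q(4)=-2560.
So the global minimum of f is P(4) + Q(4) = -32 − 2560 = -2592, attained at (4, 4).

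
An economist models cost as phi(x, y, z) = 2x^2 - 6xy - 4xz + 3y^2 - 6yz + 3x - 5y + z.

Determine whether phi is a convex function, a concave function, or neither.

neither

phi is quadratic, so its Hessian is the constant matrix H = [[4, -6, -4], [-6, 6, -6], [-4, -6, 0]].
Leading principal minors: 4, -12, -528.
Neither pattern holds ⇒ H is indefinite ⇒ neither convex nor concave.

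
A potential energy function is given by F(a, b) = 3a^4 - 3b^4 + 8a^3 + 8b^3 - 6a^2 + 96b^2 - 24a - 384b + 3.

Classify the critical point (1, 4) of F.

The mixed partial ∂²F/∂a∂b is 0, so the Hessian at any point is diag(F_aa, F_bb) = diag(12(3a^2 + 4a - 1), 12(-3b^2 + 4b + 16)).
At (1, 4): H = diag(72, -192).
The eigenvalues have opposite signs, so H is indefinite: a saddle point.

saddle point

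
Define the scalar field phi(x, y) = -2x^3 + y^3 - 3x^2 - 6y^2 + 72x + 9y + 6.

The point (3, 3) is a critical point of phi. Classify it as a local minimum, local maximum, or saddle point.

The mixed partial ∂²phi/∂x∂y is 0, so the Hessian at any point is diag(phi_xx, phi_yy) = diag(-6(2x + 1), 6(y - 2)).
At (3, 3): H = diag(-42, 6).
The eigenvalues have opposite signs, so H is indefinite: a saddle point.

saddle point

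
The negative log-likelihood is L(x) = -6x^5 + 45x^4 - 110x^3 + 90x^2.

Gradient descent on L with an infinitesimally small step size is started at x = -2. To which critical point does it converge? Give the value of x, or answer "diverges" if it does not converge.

L'(x) = -30x(x - 3)(x - 2)(x - 1), so L'(-2) = -3600.
Gradient descent moves in the -L' direction, i.e. x is increasing.
The nearest critical point in that direction is x = 0, where L'' = 180 > 0 (a local minimum). The iterate converges there.

0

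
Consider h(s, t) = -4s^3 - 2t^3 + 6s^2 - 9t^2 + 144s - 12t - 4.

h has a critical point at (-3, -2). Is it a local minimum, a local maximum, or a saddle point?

local minimum

The mixed partial ∂²h/∂s∂t is 0, so the Hessian at any point is diag(h_ss, h_tt) = diag(12(-2s + 1), -6(2t + 3)).
At (-3, -2): H = diag(84, 6).
Both eigenvalues are positive, so H is positive definite: a local minimum.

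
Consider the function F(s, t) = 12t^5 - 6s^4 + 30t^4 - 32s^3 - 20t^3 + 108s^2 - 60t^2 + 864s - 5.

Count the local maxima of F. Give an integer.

F separates as a function of s plus a function of t, so ∇F=0 decouples.
∂F/∂s = -24(s - 3)(s + 3)(s + 4) = 0 at s ∈ {-4, -3, 3}; ∂F/∂t = 60t(t - 1)(t + 1)(t + 2) = 0 at t ∈ {-2, -1, 0, 1}.
The Hessian is diagonal: diag(F_ss, F_tt). Second derivatives: F_ss(-4)=-168, F_ss(-3)=144, F_ss(3)=-1008; F_tt(-2)=-360, F_tt(-1)=120, F_tt(0)=-120, F_tt(1)=360.
Local maxima occur where both diagonal entries negative: (-4, -2), (-4, 0), (3, -2), (3, 0). Count: 4.

4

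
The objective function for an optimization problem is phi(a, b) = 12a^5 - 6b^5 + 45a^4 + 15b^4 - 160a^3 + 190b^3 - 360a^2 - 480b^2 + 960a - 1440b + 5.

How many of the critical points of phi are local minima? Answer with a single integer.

4

phi separates as a function of a plus a function of b, so ∇phi=0 decouples.
∂phi/∂a = 60(a - 2)(a - 1)(a + 2)(a + 4) = 0 at a ∈ {-4, -2, 1, 2}; ∂phi/∂b = -30(b - 4)(b - 3)(b + 1)(b + 4) = 0 at b ∈ {-4, -1, 3, 4}.
The Hessian is diagonal: diag(phi_aa, phi_bb). Second derivatives: phi_aa(-4)=-3600, phi_aa(-2)=1440, phi_aa(1)=-900, phi_aa(2)=1440; phi_bb(-4)=5040, phi_bb(-1)=-1800, phi_bb(3)=840, phi_bb(4)=-1200.
Local minima occur where both diagonal entries positive: (-2, -4), (-2, 3), (2, -4), (2, 3). Count: 4.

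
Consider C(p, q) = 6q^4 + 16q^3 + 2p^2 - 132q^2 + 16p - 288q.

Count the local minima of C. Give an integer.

C separates as a function of p plus a function of q, so ∇C=0 decouples.
∂C/∂p = 4(p + 4) = 0 at p ∈ {-4}; ∂C/∂q = 24(q - 3)(q + 1)(q + 4) = 0 at q ∈ {-4, -1, 3}.
The Hessian is diagonal: diag(C_pp, C_qq). Second derivatives: C_pp(-4)=4; C_qq(-4)=504, C_qq(-1)=-288, C_qq(3)=672.
Local minima occur where both diagonal entries positive: (-4, -4), (-4, 3). Count: 2.

2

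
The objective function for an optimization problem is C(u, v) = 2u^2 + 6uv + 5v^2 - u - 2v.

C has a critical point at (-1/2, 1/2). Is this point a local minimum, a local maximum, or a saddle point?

local minimum

The Hessian of C is constant: H = [[4, 6], [6, 10]].
det(H) = 4·10 − 6² = 4.
det(H) > 0 and tr(H) = 14 > 0, so H is positive definite and the point is a local minimum.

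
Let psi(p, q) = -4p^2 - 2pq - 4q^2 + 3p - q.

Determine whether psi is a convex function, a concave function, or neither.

concave

psi is quadratic, so its Hessian is the constant matrix H = [[-8, -2], [-2, -8]].
det(H) = 60, tr(H) = -16.
det(H) > 0 and tr(H) < 0, so H is negative definite everywhere: concave.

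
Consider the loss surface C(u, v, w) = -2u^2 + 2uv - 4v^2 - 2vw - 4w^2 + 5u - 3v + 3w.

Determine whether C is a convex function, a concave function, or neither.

C is quadratic, so its Hessian is the constant matrix H = [[-4, 2, 0], [2, -8, -2], [0, -2, -8]].
Leading principal minors: -4, 28, -208.
Signs alternate −, +, − ⇒ H ≺ 0 ⇒ concave.

concave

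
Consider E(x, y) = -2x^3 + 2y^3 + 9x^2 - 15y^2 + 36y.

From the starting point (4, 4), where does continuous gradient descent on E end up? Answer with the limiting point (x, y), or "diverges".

E is separable, so gradient descent decouples: x follows -∂E/∂x, y follows -∂E/∂y.
∂E/∂x = -6x(x - 3); at x=4 this is -24, so x increases.
∂E/∂y = 6(y - 3)(y - 2); at y=4 this is 12, so y decreases.
The x-coordinate has no critical point in that direction and runs off to infinity.

diverges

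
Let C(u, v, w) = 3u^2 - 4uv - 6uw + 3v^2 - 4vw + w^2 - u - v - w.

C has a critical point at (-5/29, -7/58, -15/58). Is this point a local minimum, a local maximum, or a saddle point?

saddle point

The Hessian is constant: H = [[6, -4, -6], [-4, 6, -4], [-6, -4, 2]].
Leading principal minors: Δ₁ = 6, Δ₂ = 20, Δ₃ = -464.
The minors fit neither the all-positive nor the alternating-sign pattern, so H is indefinite: a saddle point.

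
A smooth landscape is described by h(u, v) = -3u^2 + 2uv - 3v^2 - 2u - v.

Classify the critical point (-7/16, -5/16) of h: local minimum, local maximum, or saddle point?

local maximum

The Hessian of h is constant: H = [[-6, 2], [2, -6]].
det(H) = (-6)·(-6) − 2² = 32.
det(H) > 0 and tr(H) = -12 < 0, so H is negative definite and the point is a local maximum.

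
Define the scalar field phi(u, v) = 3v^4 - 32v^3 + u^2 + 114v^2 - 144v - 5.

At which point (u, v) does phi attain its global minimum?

(0, 1)

phi(u,v) separates as P(u) + Q(v) − 5, so its minimum is min P + min Q − 5.
P'(u) = 2u vanishes at u ∈ {0}; Q'(v) = 12(v - 4)(v - 3)(v - 1) vanishes at v ∈ {1, 3, 4}.
Local minima of P (where P''>0): P(0)=0. Local minima of Q: Q(1)=-59, Q(4)=-32.
So the global minimum of phi is P(0) + Q(1) − 5 = 0 − 59 − 5 = -64, attained at (0, 1).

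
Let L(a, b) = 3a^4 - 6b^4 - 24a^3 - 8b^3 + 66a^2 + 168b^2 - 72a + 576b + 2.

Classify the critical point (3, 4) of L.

saddle point

The mixed partial ∂²L/∂a∂b is 0, so the Hessian at any point is diag(L_aa, L_bb) = diag(12(3a^2 - 12a + 11), 24(-3b^2 - 2b + 14)).
At (3, 4): H = diag(24, -1008).
The eigenvalues have opposite signs, so H is indefinite: a saddle point.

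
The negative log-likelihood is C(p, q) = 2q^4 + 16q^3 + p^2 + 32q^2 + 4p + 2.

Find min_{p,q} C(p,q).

C(p,q) separates as A(p) + B(q) + 2, so its minimum is min A + min B + 2.
A'(p) = 2p + 4 vanishes at p ∈ {-2}; B'(q) = 8q(q + 2)(q + 4) vanishes at q ∈ {-4, -2, 0}.
Local minima of A (where A''>0): A(-2)=-4. Local minima of B: B(-4)=0, B(0)=0.
So the global minimum of C is A(-2) + B(-4) + 2 = -4 + 0 + 2 = -2, attained at (-2, -4).

-2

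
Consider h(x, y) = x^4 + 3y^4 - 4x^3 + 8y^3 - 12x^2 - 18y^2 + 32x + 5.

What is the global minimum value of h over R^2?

-194

h(x,y) separates as P(x) + Q(y) + 5, so its minimum is min P + min Q + 5.
P'(x) = 4(x - 4)(x - 1)(x + 2) vanishes at x ∈ {-2, 1, 4}; Q'(y) = 12y(y - 1)(y + 3) vanishes at y ∈ {-3, 0, 1}.
Local minima of P (where P''>0): P(-2)=-64, P(4)=-64. Local minima of Q: Q(-3)=-135, Q(1)=-7.
So the global minimum of h is P(-2) + Q(-3) + 5 = -64 − 135 + 5 = -194, attained at (-2, -3).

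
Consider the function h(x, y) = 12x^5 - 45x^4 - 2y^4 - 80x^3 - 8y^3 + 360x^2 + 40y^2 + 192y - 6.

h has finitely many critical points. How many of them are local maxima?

4

h separates as a function of x plus a function of y, so ∇h=0 decouples.
∂h/∂x = 60x(x - 3)(x - 2)(x + 2) = 0 at x ∈ {-2, 0, 2, 3}; ∂h/∂y = -8(y - 3)(y + 2)(y + 4) = 0 at y ∈ {-4, -2, 3}.
The Hessian is diagonal: diag(h_xx, h_yy). Second derivatives: h_xx(-2)=-2400, h_xx(0)=720, h_xx(2)=-480, h_xx(3)=900; h_yy(-4)=-112, h_yy(-2)=80, h_yy(3)=-280.
Local maxima occur where both diagonal entries negative: (-2, -4), (-2, 3), (2, -4), (2, 3). Count: 4.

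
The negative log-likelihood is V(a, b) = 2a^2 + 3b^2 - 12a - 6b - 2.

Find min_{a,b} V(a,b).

V(a,b) separates as P(a) + Q(b) − 2, so its minimum is min P + min Q − 2.
P'(a) = 4a - 12 vanishes at a ∈ {3}; Q'(b) = 6b - 6 vanishes at b ∈ {1}.
Local minima of P (where P''>0): P(3)=-18. Local minima of Q: Q(1)=-3.
So the global minimum of V is P(3) + Q(1) − 2 = -18 − 3 − 2 = -23, attained at (3, 1).

-23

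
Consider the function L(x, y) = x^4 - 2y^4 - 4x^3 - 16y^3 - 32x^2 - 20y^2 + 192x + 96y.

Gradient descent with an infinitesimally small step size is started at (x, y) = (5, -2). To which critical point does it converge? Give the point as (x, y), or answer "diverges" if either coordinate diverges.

L is separable, so gradient descent decouples: x follows -∂L/∂x, y follows -∂L/∂y.
∂L/∂x = 4(x - 4)(x - 3)(x + 4); at x=5 this is 72, so x decreases.
∂L/∂y = -8(y - 1)(y + 3)(y + 4); at y=-2 this is 48, so y decreases.
x converges to its nearest critical value 4 (a local min of the x-part); y converges to -3. The iterate converges to (4, -3).

(4, -3)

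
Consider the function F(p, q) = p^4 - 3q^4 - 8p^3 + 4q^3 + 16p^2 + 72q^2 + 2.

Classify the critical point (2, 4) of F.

local maximum

The mixed partial ∂²F/∂p∂q is 0, so the Hessian at any point is diag(F_pp, F_qq) = diag(4(3p^2 - 12p + 8), 12(-3q^2 + 2q + 12)).
At (2, 4): H = diag(-16, -336).
Both eigenvalues are negative, so H is negative definite: a local maximum.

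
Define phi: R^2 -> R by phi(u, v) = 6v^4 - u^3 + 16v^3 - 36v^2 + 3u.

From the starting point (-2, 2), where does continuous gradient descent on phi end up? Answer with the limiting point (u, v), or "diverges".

(-1, 1)

phi is separable, so gradient descent decouples: u follows -∂phi/∂u, v follows -∂phi/∂v.
∂phi/∂u = -3(u - 1)(u + 1); at u=-2 this is -9, so u increases.
∂phi/∂v = 24v(v - 1)(v + 3); at v=2 this is 240, so v decreases.
u converges to its nearest critical value -1 (a local min of the u-part); v converges to 1. The iterate converges to (-1, 1).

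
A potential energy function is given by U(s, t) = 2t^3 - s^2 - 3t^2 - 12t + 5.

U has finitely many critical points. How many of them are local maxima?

1

U separates as a function of s plus a function of t, so ∇U=0 decouples.
∂U/∂s = -2s = 0 at s ∈ {0}; ∂U/∂t = 6(t - 2)(t + 1) = 0 at t ∈ {-1, 2}.
The Hessian is diagonal: diag(U_ss, U_tt). Second derivatives: U_ss(0)=-2; U_tt(-1)=-18, U_tt(2)=18.
Local maxima occur where both diagonal entries negative: (0, -1). Count: 1.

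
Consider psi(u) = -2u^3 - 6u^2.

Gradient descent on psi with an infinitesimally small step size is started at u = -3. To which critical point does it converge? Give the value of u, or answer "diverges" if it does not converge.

-2

psi'(u) = -6u(u + 2), so psi'(-3) = -18.
Gradient descent moves in the -psi' direction, i.e. u is increasing.
The nearest critical point in that direction is u = -2, where psi'' = 12 > 0 (a local minimum). The iterate converges there.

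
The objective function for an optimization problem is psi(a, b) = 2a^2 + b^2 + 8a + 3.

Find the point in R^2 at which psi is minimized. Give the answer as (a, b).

(-2, 0)

psi(a,b) separates as P(a) + Q(b) + 3, so its minimum is min P + min Q + 3.
P'(a) = 4a + 8 vanishes at a ∈ {-2}; Q'(b) = 2b vanishes at b ∈ {0}.
Local minima of P (where P''>0): P(-2)=-8. Local minima of Q: Q(0)=0.
So the global minimum of psi is P(-2) + Q(0) + 3 = -8 + 0 + 3 = -5, attained at (-2, 0).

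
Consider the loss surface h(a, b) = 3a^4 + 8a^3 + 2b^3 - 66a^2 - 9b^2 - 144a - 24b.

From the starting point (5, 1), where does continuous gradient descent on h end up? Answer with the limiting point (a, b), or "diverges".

(3, 4)

h is separable, so gradient descent decouples: a follows -∂h/∂a, b follows -∂h/∂b.
∂h/∂a = 12(a - 3)(a + 1)(a + 4); at a=5 this is 1296, so a decreases.
∂h/∂b = 6(b - 4)(b + 1); at b=1 this is -36, so b increases.
a converges to its nearest critical value 3 (a local min of the a-part); b converges to 4. The iterate converges to (3, 4).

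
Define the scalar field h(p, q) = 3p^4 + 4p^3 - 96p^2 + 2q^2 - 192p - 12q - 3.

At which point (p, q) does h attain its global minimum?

(4, 3)

h(p,q) separates as A(p) + B(q) − 3, so its minimum is min A + min B − 3.
A'(p) = 12(p - 4)(p + 1)(p + 4) vanishes at p ∈ {-4, -1, 4}; B'(q) = 4q - 12 vanishes at q ∈ {3}.
Local minima of A (where A''>0): A(-4)=-256, A(4)=-1280. Local minima of B: B(3)=-18.
So the global minimum of h is A(4) + B(3) − 3 = -1280 − 18 − 3 = -1301, attained at (4, 3).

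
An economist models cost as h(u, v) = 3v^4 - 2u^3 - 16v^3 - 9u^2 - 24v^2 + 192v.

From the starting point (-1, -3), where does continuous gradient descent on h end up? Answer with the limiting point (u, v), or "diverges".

h is separable, so gradient descent decouples: u follows -∂h/∂u, v follows -∂h/∂v.
∂h/∂u = -6u(u + 3); at u=-1 this is 12, so u decreases.
∂h/∂v = 12(v - 4)(v - 2)(v + 2); at v=-3 this is -420, so v increases.
u converges to its nearest critical value -3 (a local min of the u-part); v converges to -2. The iterate converges to (-3, -2).

(-3, -2)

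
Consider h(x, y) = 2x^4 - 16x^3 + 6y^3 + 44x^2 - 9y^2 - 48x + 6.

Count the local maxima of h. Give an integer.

1

h separates as a function of x plus a function of y, so ∇h=0 decouples.
∂h/∂x = 8(x - 3)(x - 2)(x - 1) = 0 at x ∈ {1, 2, 3}; ∂h/∂y = 18y(y - 1) = 0 at y ∈ {0, 1}.
The Hessian is diagonal: diag(h_xx, h_yy). Second derivatives: h_xx(1)=16, h_xx(2)=-8, h_xx(3)=16; h_yy(0)=-18, h_yy(1)=18.
Local maxima occur where both diagonal entries negative: (2, 0). Count: 1.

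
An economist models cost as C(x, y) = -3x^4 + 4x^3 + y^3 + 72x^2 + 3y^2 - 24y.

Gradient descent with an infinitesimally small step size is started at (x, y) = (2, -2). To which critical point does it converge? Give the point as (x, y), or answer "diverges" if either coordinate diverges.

(0, 2)

C is separable, so gradient descent decouples: x follows -∂C/∂x, y follows -∂C/∂y.
∂C/∂x = -12x(x - 4)(x + 3); at x=2 this is 240, so x decreases.
∂C/∂y = 3(y - 2)(y + 4); at y=-2 this is -24, so y increases.
x converges to its nearest critical value 0 (a local min of the x-part); y converges to 2. The iterate converges to (0, 2).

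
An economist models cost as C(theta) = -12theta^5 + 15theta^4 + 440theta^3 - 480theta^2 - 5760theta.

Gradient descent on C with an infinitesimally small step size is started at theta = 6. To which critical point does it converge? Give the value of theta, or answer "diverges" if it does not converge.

C'(theta) = -60(theta - 4)(theta - 3)(theta + 2)(theta + 4), so C'(6) = -28800.
Gradient descent moves in the -C' direction, i.e. theta is increasing.
There is no critical point above theta=6, and C' keeps the same sign, so the iterate runs off to +∞.

diverges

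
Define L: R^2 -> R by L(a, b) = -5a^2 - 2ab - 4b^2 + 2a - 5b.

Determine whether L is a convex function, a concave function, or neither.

L is quadratic, so its Hessian is the constant matrix H = [[-10, -2], [-2, -8]].
det(H) = 76, tr(H) = -18.
det(H) > 0 and tr(H) < 0, so H is negative definite everywhere: concave.

concave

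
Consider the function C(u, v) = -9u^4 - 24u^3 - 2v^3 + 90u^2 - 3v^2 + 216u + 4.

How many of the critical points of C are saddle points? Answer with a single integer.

C separates as a function of u plus a function of v, so ∇C=0 decouples.
∂C/∂u = -36(u - 2)(u + 1)(u + 3) = 0 at u ∈ {-3, -1, 2}; ∂C/∂v = -6v(v + 1) = 0 at v ∈ {-1, 0}.
The Hessian is diagonal: diag(C_uu, C_vv). Second derivatives: C_uu(-3)=-360, C_uu(-1)=216, C_uu(2)=-540; C_vv(-1)=6, C_vv(0)=-6.
Saddle points occur where the two diagonal entries have opposite signs: (-3, -1), (-1, 0), (2, -1). Count: 3.

3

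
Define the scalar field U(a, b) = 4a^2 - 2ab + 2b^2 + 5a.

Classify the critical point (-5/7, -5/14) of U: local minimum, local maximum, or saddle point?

The Hessian of U is constant: H = [[8, -2], [-2, 4]].
det(H) = 8·4 − (-2)² = 28.
det(H) > 0 and tr(H) = 12 > 0, so H is positive definite and the point is a local minimum.

local minimum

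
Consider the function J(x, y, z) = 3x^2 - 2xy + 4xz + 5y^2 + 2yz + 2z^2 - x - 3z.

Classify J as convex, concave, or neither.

J is quadratic, so its Hessian is the constant matrix H = [[6, -2, 4], [-2, 10, 2], [4, 2, 4]].
Leading principal minors: 6, 56, 8.
All positive ⇒ H ≻ 0 ⇒ convex.

convex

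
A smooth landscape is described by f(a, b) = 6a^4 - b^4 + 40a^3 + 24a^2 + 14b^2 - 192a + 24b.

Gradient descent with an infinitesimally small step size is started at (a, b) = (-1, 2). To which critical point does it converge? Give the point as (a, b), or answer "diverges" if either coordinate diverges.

(1, -1)

f is separable, so gradient descent decouples: a follows -∂f/∂a, b follows -∂f/∂b.
∂f/∂a = 24(a - 1)(a + 2)(a + 4); at a=-1 this is -144, so a increases.
∂f/∂b = -4(b - 3)(b + 1)(b + 2); at b=2 this is 48, so b decreases.
a converges to its nearest critical value 1 (a local min of the a-part); b converges to -1. The iterate converges to (1, -1).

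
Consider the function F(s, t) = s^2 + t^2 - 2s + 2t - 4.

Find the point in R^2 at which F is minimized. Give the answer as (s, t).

F(s,t) separates as P(s) + Q(t) − 4, so its minimum is min P + min Q − 4.
P'(s) = 2s - 2 vanishes at s ∈ {1}; Q'(t) = 2(t + 1) vanishes at t ∈ {-1}.
Local minima of P (where P''>0): P(1)=-1. Local minima of Q: Q(-1)=-1.
So the global minimum of F is P(1) + Q(-1) − 4 = -1 − 1 − 4 = -6, attained at (1, -1).

(1, -1)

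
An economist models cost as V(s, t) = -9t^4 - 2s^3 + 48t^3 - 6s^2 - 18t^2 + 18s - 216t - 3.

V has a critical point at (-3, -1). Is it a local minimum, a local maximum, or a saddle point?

saddle point

The mixed partial ∂²V/∂s∂t is 0, so the Hessian at any point is diag(V_ss, V_tt) = diag(-12(s + 1), 36(-3t^2 + 8t - 1)).
At (-3, -1): H = diag(24, -432).
The eigenvalues have opposite signs, so H is indefinite: a saddle point.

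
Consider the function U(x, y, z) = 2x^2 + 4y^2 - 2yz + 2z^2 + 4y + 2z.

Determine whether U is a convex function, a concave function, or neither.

convex

U is quadratic, so its Hessian is the constant matrix H = [[4, 0, 0], [0, 8, -2], [0, -2, 4]].
Leading principal minors: 4, 32, 112.
All positive ⇒ H ≻ 0 ⇒ convex.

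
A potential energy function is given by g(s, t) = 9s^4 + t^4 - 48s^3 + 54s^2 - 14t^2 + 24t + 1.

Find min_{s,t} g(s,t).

g(s,t) separates as P(s) + Q(t) + 1, so its minimum is min P + min Q + 1.
P'(s) = 36s(s - 3)(s - 1) vanishes at s ∈ {0, 1, 3}; Q'(t) = 4(t - 2)(t - 1)(t + 3) vanishes at t ∈ {-3, 1, 2}.
Local minima of P (where P''>0): P(0)=0, P(3)=-81. Local minima of Q: Q(-3)=-117, Q(2)=8.
So the global minimum of g is P(3) + Q(-3) + 1 = -81 − 117 + 1 = -197, attained at (3, -3).

-197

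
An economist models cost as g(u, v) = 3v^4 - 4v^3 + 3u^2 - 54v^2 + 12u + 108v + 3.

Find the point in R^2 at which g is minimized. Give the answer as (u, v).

g(u,v) separates as P(u) + Q(v) + 3, so its minimum is min P + min Q + 3.
P'(u) = 6u + 12 vanishes at u ∈ {-2}; Q'(v) = 12(v - 3)(v - 1)(v + 3) vanishes at v ∈ {-3, 1, 3}.
Local minima of P (where P''>0): P(-2)=-12. Local minima of Q: Q(-3)=-459, Q(3)=-27.
So the global minimum of g is P(-2) + Q(-3) + 3 = -12 − 459 + 3 = -468, attained at (-2, -3).

(-2, -3)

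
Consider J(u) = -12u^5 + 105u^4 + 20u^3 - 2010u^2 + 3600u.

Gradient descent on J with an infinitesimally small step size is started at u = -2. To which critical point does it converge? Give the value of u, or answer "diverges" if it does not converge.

-3

J'(u) = -60(u - 5)(u - 4)(u - 1)(u + 3), so J'(-2) = 7560.
Gradient descent moves in the -J' direction, i.e. u is decreasing.
The nearest critical point in that direction is u = -3, where J'' = 13440 > 0 (a local minimum). The iterate converges there.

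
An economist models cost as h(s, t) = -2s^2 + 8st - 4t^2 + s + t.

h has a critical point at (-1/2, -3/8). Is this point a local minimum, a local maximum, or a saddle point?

The Hessian of h is constant: H = [[-4, 8], [8, -8]].
det(H) = (-4)·(-8) − 8² = -32.
Since det(H) < 0, H is indefinite and the critical point is a saddle point.

saddle point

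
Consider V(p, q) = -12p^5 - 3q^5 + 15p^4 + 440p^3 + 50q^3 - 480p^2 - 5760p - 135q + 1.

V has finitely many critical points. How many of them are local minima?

V separates as a function of p plus a function of q, so ∇V=0 decouples.
∂V/∂p = -60(p - 4)(p - 3)(p + 2)(p + 4) = 0 at p ∈ {-4, -2, 3, 4}; ∂V/∂q = -15(q - 3)(q - 1)(q + 1)(q + 3) = 0 at q ∈ {-3, -1, 1, 3}.
The Hessian is diagonal: diag(V_pp, V_qq). Second derivatives: V_pp(-4)=6720, V_pp(-2)=-3600, V_pp(3)=2100, V_pp(4)=-2880; V_qq(-3)=720, V_qq(-1)=-240, V_qq(1)=240, V_qq(3)=-720.
Local minima occur where both diagonal entries positive: (-4, -3), (-4, 1), (3, -3), (3, 1). Count: 4.

4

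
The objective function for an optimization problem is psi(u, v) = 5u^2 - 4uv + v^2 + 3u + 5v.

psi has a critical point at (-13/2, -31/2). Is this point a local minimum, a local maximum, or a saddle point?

The Hessian of psi is constant: H = [[10, -4], [-4, 2]].
det(H) = 10·2 − (-4)² = 4.
det(H) > 0 and tr(H) = 12 > 0, so H is positive definite and the point is a local minimum.

local minimum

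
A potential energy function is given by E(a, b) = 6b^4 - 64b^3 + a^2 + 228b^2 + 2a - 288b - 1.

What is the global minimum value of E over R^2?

-120

E(a,b) separates as P(a) + Q(b) − 1, so its minimum is min P + min Q − 1.
P'(a) = 2a + 2 vanishes at a ∈ {-1}; Q'(b) = 24(b - 4)(b - 3)(b - 1) vanishes at b ∈ {1, 3, 4}.
Local minima of P (where P''>0): P(-1)=-1. Local minima of Q: Q(1)=-118, Q(4)=-64.
So the global minimum of E is P(-1) + Q(1) − 1 = -1 − 118 − 1 = -120, attained at (-1, 1).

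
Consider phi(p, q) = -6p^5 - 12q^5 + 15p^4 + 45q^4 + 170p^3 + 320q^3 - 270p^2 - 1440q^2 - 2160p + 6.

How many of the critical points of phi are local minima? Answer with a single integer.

phi separates as a function of p plus a function of q, so ∇phi=0 decouples.
∂phi/∂p = -30(p - 4)(p - 3)(p + 2)(p + 3) = 0 at p ∈ {-3, -2, 3, 4}; ∂phi/∂q = -60q(q - 4)(q - 3)(q + 4) = 0 at q ∈ {-4, 0, 3, 4}.
The Hessian is diagonal: diag(phi_pp, phi_qq). Second derivatives: phi_pp(-3)=1260, phi_pp(-2)=-900, phi_pp(3)=900, phi_pp(4)=-1260; phi_qq(-4)=13440, phi_qq(0)=-2880, phi_qq(3)=1260, phi_qq(4)=-1920.
Local minima occur where both diagonal entries positive: (-3, -4), (-3, 3), (3, -4), (3, 3). Count: 4.

4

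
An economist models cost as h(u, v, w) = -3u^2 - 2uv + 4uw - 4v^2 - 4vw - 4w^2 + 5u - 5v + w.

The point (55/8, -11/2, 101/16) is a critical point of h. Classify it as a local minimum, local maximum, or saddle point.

local maximum

The Hessian is constant: H = [[-6, -2, 4], [-2, -8, -4], [4, -4, -8]].
Leading principal minors: Δ₁ = -6, Δ₂ = 44, Δ₃ = -64.
The minors alternate sign starting negative (−, +, −), so H is negative definite: a local maximum.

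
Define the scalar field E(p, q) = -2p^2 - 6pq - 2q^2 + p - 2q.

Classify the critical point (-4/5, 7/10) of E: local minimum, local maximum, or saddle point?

The Hessian of E is constant: H = [[-4, -6], [-6, -4]].
det(H) = (-4)·(-4) − (-6)² = -20.
Since det(H) < 0, H is indefinite and the critical point is a saddle point.

saddle point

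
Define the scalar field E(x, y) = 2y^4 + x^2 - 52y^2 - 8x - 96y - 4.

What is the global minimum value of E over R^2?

-724

E(x,y) separates as P(x) + Q(y) − 4, so its minimum is min P + min Q − 4.
P'(x) = 2x - 8 vanishes at x ∈ {4}; Q'(y) = 8(y - 4)(y + 1)(y + 3) vanishes at y ∈ {-3, -1, 4}.
Local minima of P (where P''>0): P(4)=-16. Local minima of Q: Q(-3)=-18, Q(4)=-704.
So the global minimum of E is P(4) + Q(4) − 4 = -16 − 704 − 4 = -724, attained at (4, 4).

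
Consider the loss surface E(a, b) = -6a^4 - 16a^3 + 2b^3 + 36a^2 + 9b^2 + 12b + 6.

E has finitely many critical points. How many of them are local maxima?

2

E separates as a function of a plus a function of b, so ∇E=0 decouples.
∂E/∂a = -24a(a - 1)(a + 3) = 0 at a ∈ {-3, 0, 1}; ∂E/∂b = 6(b + 1)(b + 2) = 0 at b ∈ {-2, -1}.
The Hessian is diagonal: diag(E_aa, E_bb). Second derivatives: E_aa(-3)=-288, E_aa(0)=72, E_aa(1)=-96; E_bb(-2)=-6, E_bb(-1)=6.
Local maxima occur where both diagonal entries negative: (-3, -2), (1, -2). Count: 2.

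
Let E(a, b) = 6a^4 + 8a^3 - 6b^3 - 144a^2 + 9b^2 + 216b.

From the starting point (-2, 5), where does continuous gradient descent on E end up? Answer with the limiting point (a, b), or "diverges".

diverges

E is separable, so gradient descent decouples: a follows -∂E/∂a, b follows -∂E/∂b.
∂E/∂a = 24a(a - 3)(a + 4); at a=-2 this is 480, so a decreases.
∂E/∂b = -18(b - 4)(b + 3); at b=5 this is -144, so b increases.
The b-coordinate has no critical point in that direction and runs off to infinity.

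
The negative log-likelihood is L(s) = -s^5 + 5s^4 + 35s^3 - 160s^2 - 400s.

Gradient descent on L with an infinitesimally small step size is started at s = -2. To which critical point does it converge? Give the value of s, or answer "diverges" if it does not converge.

L'(s) = -5(s - 5)(s - 4)(s + 1)(s + 4), so L'(-2) = 420.
Gradient descent moves in the -L' direction, i.e. s is decreasing.
The nearest critical point in that direction is s = -4, where L'' = 1080 > 0 (a local minimum). The iterate converges there.

-4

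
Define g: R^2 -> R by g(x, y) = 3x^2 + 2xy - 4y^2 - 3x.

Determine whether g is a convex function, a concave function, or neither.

neither

g is quadratic, so its Hessian is the constant matrix H = [[6, 2], [2, -8]].
det(H) = -52, tr(H) = -2.
det(H) < 0, so H is indefinite: neither convex nor concave.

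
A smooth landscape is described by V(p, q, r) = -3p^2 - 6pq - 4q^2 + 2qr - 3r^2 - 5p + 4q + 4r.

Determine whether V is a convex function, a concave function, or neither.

V is quadratic, so its Hessian is the constant matrix H = [[-6, -6, 0], [-6, -8, 2], [0, 2, -6]].
Leading principal minors: -6, 12, -48.
Signs alternate −, +, − ⇒ H ≺ 0 ⇒ concave.

concave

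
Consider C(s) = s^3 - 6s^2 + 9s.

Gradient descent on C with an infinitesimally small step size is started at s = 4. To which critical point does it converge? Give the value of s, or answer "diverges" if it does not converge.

C'(s) = 3(s - 3)(s - 1), so C'(4) = 9.
Gradient descent moves in the -C' direction, i.e. s is decreasing.
The nearest critical point in that direction is s = 3, where C'' = 6 > 0 (a local minimum). The iterate converges there.

3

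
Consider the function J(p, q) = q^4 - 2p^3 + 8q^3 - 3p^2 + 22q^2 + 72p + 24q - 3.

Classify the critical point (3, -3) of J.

The mixed partial ∂²J/∂p∂q is 0, so the Hessian at any point is diag(J_pp, J_qq) = diag(-6(2p + 1), 4(3q^2 + 12q + 11)).
At (3, -3): H = diag(-42, 8).
The eigenvalues have opposite signs, so H is indefinite: a saddle point.

saddle point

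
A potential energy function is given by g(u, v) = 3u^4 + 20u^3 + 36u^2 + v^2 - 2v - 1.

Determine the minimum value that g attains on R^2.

-2

g(u,v) separates as P(u) + Q(v) − 1, so its minimum is min P + min Q − 1.
P'(u) = 12u(u + 2)(u + 3) vanishes at u ∈ {-3, -2, 0}; Q'(v) = 2v - 2 vanishes at v ∈ {1}.
Local minima of P (where P''>0): P(-3)=27, P(0)=0. Local minima of Q: Q(1)=-1.
So the global minimum of g is P(0) + Q(1) − 1 = 0 − 1 − 1 = -2, attained at (0, 1).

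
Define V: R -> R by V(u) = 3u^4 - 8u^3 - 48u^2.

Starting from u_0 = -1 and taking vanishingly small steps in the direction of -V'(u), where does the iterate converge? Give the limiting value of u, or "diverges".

-2

V'(u) = 12u(u - 4)(u + 2), so V'(-1) = 60.
Gradient descent moves in the -V' direction, i.e. u is decreasing.
The nearest critical point in that direction is u = -2, where V'' = 144 > 0 (a local minimum). The iterate converges there.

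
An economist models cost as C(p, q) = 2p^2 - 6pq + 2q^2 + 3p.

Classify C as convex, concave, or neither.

neither

C is quadratic, so its Hessian is the constant matrix H = [[4, -6], [-6, 4]].
det(H) = -20, tr(H) = 8.
det(H) < 0, so H is indefinite: neither convex nor concave.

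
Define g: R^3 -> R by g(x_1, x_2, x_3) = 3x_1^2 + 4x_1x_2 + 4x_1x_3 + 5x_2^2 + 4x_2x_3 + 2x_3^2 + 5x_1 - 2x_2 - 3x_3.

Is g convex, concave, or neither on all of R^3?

convex

g is quadratic, so its Hessian is the constant matrix H = [[6, 4, 4], [4, 10, 4], [4, 4, 4]].
Leading principal minors: 6, 44, 48.
All positive ⇒ H ≻ 0 ⇒ convex.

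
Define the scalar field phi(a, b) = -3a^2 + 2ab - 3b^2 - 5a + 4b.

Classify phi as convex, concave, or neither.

phi is quadratic, so its Hessian is the constant matrix H = [[-6, 2], [2, -6]].
det(H) = 32, tr(H) = -12.
det(H) > 0 and tr(H) < 0, so H is negative definite everywhere: concave.

concave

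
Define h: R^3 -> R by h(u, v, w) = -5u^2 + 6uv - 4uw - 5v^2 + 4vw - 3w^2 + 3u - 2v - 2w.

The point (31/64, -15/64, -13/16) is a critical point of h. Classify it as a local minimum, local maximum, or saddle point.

The Hessian is constant: H = [[-10, 6, -4], [6, -10, 4], [-4, 4, -6]].
Leading principal minors: Δ₁ = -10, Δ₂ = 64, Δ₃ = -256.
The minors alternate sign starting negative (−, +, −), so H is negative definite: a local maximum.

local maximum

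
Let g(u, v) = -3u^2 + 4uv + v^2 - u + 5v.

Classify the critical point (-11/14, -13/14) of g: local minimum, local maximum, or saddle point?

saddle point

The Hessian of g is constant: H = [[-6, 4], [4, 2]].
det(H) = (-6)·2 − 4² = -28.
Since det(H) < 0, H is indefinite and the critical point is a saddle point.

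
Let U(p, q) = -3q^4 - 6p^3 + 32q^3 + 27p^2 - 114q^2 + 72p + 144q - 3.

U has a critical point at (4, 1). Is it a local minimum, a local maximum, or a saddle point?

local maximum

The mixed partial ∂²U/∂p∂q is 0, so the Hessian at any point is diag(U_pp, U_qq) = diag(18(-2p + 3), 12(-3q^2 + 16q - 19)).
At (4, 1): H = diag(-90, -72).
Both eigenvalues are negative, so H is negative definite: a local maximum.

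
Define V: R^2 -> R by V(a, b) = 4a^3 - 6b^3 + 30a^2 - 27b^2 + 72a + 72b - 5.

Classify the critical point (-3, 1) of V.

The mixed partial ∂²V/∂a∂b is 0, so the Hessian at any point is diag(V_aa, V_bb) = diag(12(2a + 5), -18(2b + 3)).
At (-3, 1): H = diag(-12, -90).
Both eigenvalues are negative, so H is negative definite: a local maximum.

local maximum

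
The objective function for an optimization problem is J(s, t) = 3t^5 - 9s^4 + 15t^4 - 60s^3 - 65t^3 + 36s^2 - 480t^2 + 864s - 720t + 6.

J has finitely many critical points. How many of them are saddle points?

6

J separates as a function of s plus a function of t, so ∇J=0 decouples.
∂J/∂s = -36(s - 2)(s + 3)(s + 4) = 0 at s ∈ {-4, -3, 2}; ∂J/∂t = 15(t - 4)(t + 1)(t + 3)(t + 4) = 0 at t ∈ {-4, -3, -1, 4}.
The Hessian is diagonal: diag(J_ss, J_tt). Second derivatives: J_ss(-4)=-216, J_ss(-3)=180, J_ss(2)=-1080; J_tt(-4)=-360, J_tt(-3)=210, J_tt(-1)=-450, J_tt(4)=4200.
Saddle points occur where the two diagonal entries have opposite signs: (-4, -3), (-4, 4), (-3, -4), (-3, -1), (2, -3), (2, 4). Count: 6.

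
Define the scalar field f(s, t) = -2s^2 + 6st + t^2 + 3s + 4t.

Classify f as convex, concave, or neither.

neither

f is quadratic, so its Hessian is the constant matrix H = [[-4, 6], [6, 2]].
det(H) = -44, tr(H) = -2.
det(H) < 0, so H is indefinite: neither convex nor concave.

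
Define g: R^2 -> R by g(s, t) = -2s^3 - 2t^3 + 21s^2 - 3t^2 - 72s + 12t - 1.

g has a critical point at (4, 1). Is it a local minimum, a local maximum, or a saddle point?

local maximum

The mixed partial ∂²g/∂s∂t is 0, so the Hessian at any point is diag(g_ss, g_tt) = diag(6(-2s + 7), -6(2t + 1)).
At (4, 1): H = diag(-6, -18).
Both eigenvalues are negative, so H is negative definite: a local maximum.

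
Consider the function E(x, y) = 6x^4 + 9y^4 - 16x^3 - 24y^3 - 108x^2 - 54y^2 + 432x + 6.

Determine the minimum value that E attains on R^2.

E(x,y) separates as P(x) + Q(y) + 6, so its minimum is min P + min Q + 6.
P'(x) = 24(x - 3)(x - 2)(x + 3) vanishes at x ∈ {-3, 2, 3}; Q'(y) = 36y(y - 3)(y + 1) vanishes at y ∈ {-1, 0, 3}.
Local minima of P (where P''>0): P(-3)=-1350, P(3)=378. Local minima of Q: Q(-1)=-21, Q(3)=-405.
So the global minimum of E is P(-3) + Q(3) + 6 = -1350 − 405 + 6 = -1749, attained at (-3, 3).

-1749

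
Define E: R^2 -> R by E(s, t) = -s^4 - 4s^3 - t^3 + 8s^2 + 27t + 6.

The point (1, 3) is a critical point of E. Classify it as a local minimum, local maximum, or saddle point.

The mixed partial ∂²E/∂s∂t is 0, so the Hessian at any point is diag(E_ss, E_tt) = diag(4(-3s^2 - 6s + 4), -6t).
At (1, 3): H = diag(-20, -18).
Both eigenvalues are negative, so H is negative definite: a local maximum.

local maximum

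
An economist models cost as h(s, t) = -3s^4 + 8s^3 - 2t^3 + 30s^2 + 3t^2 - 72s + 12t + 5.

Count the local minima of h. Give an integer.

h separates as a function of s plus a function of t, so ∇h=0 decouples.
∂h/∂s = -12(s - 3)(s - 1)(s + 2) = 0 at s ∈ {-2, 1, 3}; ∂h/∂t = -6(t - 2)(t + 1) = 0 at t ∈ {-1, 2}.
The Hessian is diagonal: diag(h_ss, h_tt). Second derivatives: h_ss(-2)=-180, h_ss(1)=72, h_ss(3)=-120; h_tt(-1)=18, h_tt(2)=-18.
Local minima occur where both diagonal entries positive: (1, -1). Count: 1.

1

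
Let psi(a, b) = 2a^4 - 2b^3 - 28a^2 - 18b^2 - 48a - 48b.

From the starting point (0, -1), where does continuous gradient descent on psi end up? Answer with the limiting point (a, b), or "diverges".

psi is separable, so gradient descent decouples: a follows -∂psi/∂a, b follows -∂psi/∂b.
∂psi/∂a = 8(a - 3)(a + 1)(a + 2); at a=0 this is -48, so a increases.
∂psi/∂b = -6(b + 2)(b + 4); at b=-1 this is -18, so b increases.
The b-coordinate has no critical point in that direction and runs off to infinity.

diverges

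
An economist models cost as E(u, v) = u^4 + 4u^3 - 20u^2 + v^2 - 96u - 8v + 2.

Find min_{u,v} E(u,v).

-293

E(u,v) separates as P(u) + Q(v) + 2, so its minimum is min P + min Q + 2.
P'(u) = 4(u - 3)(u + 2)(u + 4) vanishes at u ∈ {-4, -2, 3}; Q'(v) = 2v - 8 vanishes at v ∈ {4}.
Local minima of P (where P''>0): P(-4)=64, P(3)=-279. Local minima of Q: Q(4)=-16.
So the global minimum of E is P(3) + Q(4) + 2 = -279 − 16 + 2 = -293, attained at (3, 4).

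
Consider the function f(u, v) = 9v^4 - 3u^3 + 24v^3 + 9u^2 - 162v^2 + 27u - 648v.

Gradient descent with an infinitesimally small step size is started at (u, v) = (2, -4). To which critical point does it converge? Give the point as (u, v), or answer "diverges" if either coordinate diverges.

f is separable, so gradient descent decouples: u follows -∂f/∂u, v follows -∂f/∂v.
∂f/∂u = -9(u - 3)(u + 1); at u=2 this is 27, so u decreases.
∂f/∂v = 36(v - 3)(v + 2)(v + 3); at v=-4 this is -504, so v increases.
u converges to its nearest critical value -1 (a local min of the u-part); v converges to -3. The iterate converges to (-1, -3).

(-1, -3)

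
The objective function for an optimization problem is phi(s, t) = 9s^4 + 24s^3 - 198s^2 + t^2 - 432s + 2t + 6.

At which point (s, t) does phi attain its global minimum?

(3, -1)

phi(s,t) separates as P(s) + Q(t) + 6, so its minimum is min P + min Q + 6.
P'(s) = 36(s - 3)(s + 1)(s + 4) vanishes at s ∈ {-4, -1, 3}; Q'(t) = 2(t + 1) vanishes at t ∈ {-1}.
Local minima of P (where P''>0): P(-4)=-672, P(3)=-1701. Local minima of Q: Q(-1)=-1.
So the global minimum of phi is P(3) + Q(-1) + 6 = -1701 − 1 + 6 = -1696, attained at (3, -1).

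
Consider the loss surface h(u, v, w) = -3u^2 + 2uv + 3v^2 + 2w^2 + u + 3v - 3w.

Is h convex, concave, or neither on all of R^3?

neither

h is quadratic, so its Hessian is the constant matrix H = [[-6, 2, 0], [2, 6, 0], [0, 0, 4]].
Leading principal minors: -6, -40, -160.
Neither pattern holds ⇒ H is indefinite ⇒ neither convex nor concave.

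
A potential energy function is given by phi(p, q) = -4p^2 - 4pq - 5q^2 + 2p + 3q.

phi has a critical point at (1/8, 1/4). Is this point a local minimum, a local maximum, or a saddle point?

local maximum

The Hessian of phi is constant: H = [[-8, -4], [-4, -10]].
det(H) = (-8)·(-10) − (-4)² = 64.
det(H) > 0 and tr(H) = -18 < 0, so H is negative definite and the point is a local maximum.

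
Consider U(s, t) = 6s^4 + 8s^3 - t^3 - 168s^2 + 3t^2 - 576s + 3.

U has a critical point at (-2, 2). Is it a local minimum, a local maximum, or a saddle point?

The mixed partial ∂²U/∂s∂t is 0, so the Hessian at any point is diag(U_ss, U_tt) = diag(24(3s^2 + 2s - 14), 6(-t + 1)).
At (-2, 2): H = diag(-144, -6).
Both eigenvalues are negative, so H is negative definite: a local maximum.

local maximum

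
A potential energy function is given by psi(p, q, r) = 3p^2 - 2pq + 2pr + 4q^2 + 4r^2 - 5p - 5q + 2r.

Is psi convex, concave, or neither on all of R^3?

convex

psi is quadratic, so its Hessian is the constant matrix H = [[6, -2, 2], [-2, 8, 0], [2, 0, 8]].
Leading principal minors: 6, 44, 320.
All positive ⇒ H ≻ 0 ⇒ convex.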